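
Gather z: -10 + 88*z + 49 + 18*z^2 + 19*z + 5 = 18*z^2 + 107*z + 44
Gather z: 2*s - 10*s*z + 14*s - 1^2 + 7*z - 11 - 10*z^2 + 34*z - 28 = 16*s - 10*z^2 + z*(41 - 10*s) - 40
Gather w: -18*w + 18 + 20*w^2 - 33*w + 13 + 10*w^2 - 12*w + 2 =30*w^2 - 63*w + 33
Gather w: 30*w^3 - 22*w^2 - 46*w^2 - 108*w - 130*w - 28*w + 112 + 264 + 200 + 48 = 30*w^3 - 68*w^2 - 266*w + 624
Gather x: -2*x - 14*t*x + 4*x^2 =4*x^2 + x*(-14*t - 2)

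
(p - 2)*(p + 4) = p^2 + 2*p - 8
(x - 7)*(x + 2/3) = x^2 - 19*x/3 - 14/3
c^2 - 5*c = c*(c - 5)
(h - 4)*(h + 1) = h^2 - 3*h - 4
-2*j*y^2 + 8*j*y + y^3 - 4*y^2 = y*(-2*j + y)*(y - 4)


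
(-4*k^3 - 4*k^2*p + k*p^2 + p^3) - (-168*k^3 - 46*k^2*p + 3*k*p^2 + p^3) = 164*k^3 + 42*k^2*p - 2*k*p^2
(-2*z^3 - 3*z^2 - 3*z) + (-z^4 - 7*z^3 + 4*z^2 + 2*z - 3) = -z^4 - 9*z^3 + z^2 - z - 3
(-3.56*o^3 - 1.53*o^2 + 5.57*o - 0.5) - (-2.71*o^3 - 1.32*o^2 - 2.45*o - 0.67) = -0.85*o^3 - 0.21*o^2 + 8.02*o + 0.17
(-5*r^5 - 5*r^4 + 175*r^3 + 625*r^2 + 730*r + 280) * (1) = -5*r^5 - 5*r^4 + 175*r^3 + 625*r^2 + 730*r + 280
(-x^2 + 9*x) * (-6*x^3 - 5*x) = 6*x^5 - 54*x^4 + 5*x^3 - 45*x^2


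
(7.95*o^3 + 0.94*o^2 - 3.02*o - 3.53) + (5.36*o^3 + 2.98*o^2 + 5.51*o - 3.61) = 13.31*o^3 + 3.92*o^2 + 2.49*o - 7.14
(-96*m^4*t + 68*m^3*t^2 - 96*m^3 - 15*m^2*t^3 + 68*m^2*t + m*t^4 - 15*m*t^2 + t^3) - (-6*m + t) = -96*m^4*t + 68*m^3*t^2 - 96*m^3 - 15*m^2*t^3 + 68*m^2*t + m*t^4 - 15*m*t^2 + 6*m + t^3 - t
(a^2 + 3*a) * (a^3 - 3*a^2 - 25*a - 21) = a^5 - 34*a^3 - 96*a^2 - 63*a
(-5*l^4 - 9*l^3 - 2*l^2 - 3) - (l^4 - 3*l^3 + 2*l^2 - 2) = -6*l^4 - 6*l^3 - 4*l^2 - 1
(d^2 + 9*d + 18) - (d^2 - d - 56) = 10*d + 74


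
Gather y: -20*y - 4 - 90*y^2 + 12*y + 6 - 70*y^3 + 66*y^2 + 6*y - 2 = -70*y^3 - 24*y^2 - 2*y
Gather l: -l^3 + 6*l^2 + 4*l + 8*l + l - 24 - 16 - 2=-l^3 + 6*l^2 + 13*l - 42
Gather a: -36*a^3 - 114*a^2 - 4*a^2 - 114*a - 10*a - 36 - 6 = -36*a^3 - 118*a^2 - 124*a - 42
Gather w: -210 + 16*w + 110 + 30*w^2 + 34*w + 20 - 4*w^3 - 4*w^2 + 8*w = -4*w^3 + 26*w^2 + 58*w - 80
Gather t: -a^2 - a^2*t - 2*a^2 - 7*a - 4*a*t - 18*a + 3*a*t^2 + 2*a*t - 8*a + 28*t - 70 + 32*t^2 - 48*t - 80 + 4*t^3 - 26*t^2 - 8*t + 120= -3*a^2 - 33*a + 4*t^3 + t^2*(3*a + 6) + t*(-a^2 - 2*a - 28) - 30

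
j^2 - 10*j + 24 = (j - 6)*(j - 4)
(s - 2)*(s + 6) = s^2 + 4*s - 12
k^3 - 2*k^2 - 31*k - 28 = (k - 7)*(k + 1)*(k + 4)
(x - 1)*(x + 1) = x^2 - 1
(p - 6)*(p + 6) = p^2 - 36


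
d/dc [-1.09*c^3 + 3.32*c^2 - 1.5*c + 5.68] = -3.27*c^2 + 6.64*c - 1.5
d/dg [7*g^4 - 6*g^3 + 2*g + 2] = 28*g^3 - 18*g^2 + 2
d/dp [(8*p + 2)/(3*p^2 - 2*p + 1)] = 12*(-2*p^2 - p + 1)/(9*p^4 - 12*p^3 + 10*p^2 - 4*p + 1)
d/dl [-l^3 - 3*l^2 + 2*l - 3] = -3*l^2 - 6*l + 2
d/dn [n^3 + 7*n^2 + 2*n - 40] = 3*n^2 + 14*n + 2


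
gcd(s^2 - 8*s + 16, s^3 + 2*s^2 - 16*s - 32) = s - 4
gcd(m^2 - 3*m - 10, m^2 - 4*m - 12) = m + 2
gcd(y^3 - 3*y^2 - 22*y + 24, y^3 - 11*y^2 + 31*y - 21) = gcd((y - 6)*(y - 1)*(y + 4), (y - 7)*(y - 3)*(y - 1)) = y - 1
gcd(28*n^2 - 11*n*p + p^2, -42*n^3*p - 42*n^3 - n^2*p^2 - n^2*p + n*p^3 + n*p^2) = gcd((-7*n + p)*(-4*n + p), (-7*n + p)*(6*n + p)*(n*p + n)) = -7*n + p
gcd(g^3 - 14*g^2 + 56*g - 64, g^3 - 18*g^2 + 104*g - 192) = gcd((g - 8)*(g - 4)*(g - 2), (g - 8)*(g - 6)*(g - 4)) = g^2 - 12*g + 32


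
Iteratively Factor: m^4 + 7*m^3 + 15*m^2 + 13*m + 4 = (m + 1)*(m^3 + 6*m^2 + 9*m + 4) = (m + 1)^2*(m^2 + 5*m + 4) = (m + 1)^2*(m + 4)*(m + 1)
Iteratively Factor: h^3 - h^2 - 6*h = (h)*(h^2 - h - 6) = h*(h - 3)*(h + 2)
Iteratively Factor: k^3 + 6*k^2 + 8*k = (k)*(k^2 + 6*k + 8) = k*(k + 4)*(k + 2)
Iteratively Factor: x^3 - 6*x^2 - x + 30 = (x - 3)*(x^2 - 3*x - 10) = (x - 5)*(x - 3)*(x + 2)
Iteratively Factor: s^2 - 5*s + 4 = (s - 4)*(s - 1)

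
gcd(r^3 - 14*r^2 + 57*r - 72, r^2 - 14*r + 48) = r - 8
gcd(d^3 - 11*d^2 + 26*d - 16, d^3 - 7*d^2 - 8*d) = d - 8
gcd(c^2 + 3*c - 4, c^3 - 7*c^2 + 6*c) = c - 1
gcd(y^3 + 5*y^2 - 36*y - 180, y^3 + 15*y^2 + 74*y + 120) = y^2 + 11*y + 30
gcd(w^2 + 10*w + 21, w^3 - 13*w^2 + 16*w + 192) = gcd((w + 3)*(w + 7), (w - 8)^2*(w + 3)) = w + 3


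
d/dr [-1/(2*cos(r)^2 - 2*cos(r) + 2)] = (1 - 2*cos(r))*sin(r)/(2*(sin(r)^2 + cos(r) - 2)^2)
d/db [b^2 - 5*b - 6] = 2*b - 5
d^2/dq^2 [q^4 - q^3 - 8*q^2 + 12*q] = 12*q^2 - 6*q - 16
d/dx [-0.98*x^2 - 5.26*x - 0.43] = -1.96*x - 5.26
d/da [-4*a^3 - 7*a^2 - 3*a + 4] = -12*a^2 - 14*a - 3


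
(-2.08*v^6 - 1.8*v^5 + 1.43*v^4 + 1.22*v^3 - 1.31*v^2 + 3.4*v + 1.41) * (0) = 0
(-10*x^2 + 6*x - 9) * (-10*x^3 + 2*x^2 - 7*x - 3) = 100*x^5 - 80*x^4 + 172*x^3 - 30*x^2 + 45*x + 27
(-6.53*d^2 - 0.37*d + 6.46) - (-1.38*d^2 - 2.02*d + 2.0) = -5.15*d^2 + 1.65*d + 4.46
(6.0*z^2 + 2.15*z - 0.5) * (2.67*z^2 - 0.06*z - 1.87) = 16.02*z^4 + 5.3805*z^3 - 12.684*z^2 - 3.9905*z + 0.935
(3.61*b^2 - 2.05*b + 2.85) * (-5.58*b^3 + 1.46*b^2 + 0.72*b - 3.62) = -20.1438*b^5 + 16.7096*b^4 - 16.2968*b^3 - 10.3832*b^2 + 9.473*b - 10.317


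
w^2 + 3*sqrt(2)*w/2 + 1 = (w + sqrt(2)/2)*(w + sqrt(2))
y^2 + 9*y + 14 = (y + 2)*(y + 7)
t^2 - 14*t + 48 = (t - 8)*(t - 6)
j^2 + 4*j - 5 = (j - 1)*(j + 5)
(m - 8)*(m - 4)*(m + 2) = m^3 - 10*m^2 + 8*m + 64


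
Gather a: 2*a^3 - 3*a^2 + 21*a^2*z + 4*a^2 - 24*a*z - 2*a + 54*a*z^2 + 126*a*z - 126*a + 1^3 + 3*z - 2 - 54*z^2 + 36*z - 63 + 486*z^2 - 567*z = 2*a^3 + a^2*(21*z + 1) + a*(54*z^2 + 102*z - 128) + 432*z^2 - 528*z - 64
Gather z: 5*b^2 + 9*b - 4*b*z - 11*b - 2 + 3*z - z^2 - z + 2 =5*b^2 - 2*b - z^2 + z*(2 - 4*b)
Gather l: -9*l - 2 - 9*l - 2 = -18*l - 4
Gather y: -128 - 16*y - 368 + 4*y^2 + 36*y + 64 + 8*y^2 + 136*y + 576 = 12*y^2 + 156*y + 144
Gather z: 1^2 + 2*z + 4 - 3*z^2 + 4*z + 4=-3*z^2 + 6*z + 9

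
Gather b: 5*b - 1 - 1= 5*b - 2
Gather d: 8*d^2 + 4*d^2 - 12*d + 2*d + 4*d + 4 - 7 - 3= 12*d^2 - 6*d - 6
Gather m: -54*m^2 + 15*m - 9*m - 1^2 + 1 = -54*m^2 + 6*m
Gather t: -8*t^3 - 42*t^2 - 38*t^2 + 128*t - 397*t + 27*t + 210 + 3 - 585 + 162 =-8*t^3 - 80*t^2 - 242*t - 210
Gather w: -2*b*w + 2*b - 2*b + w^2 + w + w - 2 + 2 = w^2 + w*(2 - 2*b)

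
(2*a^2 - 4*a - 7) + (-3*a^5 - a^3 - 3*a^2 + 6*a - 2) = -3*a^5 - a^3 - a^2 + 2*a - 9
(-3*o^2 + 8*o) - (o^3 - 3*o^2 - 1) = -o^3 + 8*o + 1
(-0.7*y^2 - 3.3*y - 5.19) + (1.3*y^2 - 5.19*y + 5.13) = 0.6*y^2 - 8.49*y - 0.0600000000000005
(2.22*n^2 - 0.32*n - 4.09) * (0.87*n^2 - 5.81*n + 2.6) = 1.9314*n^4 - 13.1766*n^3 + 4.0729*n^2 + 22.9309*n - 10.634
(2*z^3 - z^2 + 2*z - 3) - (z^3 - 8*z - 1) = z^3 - z^2 + 10*z - 2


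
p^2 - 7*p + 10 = (p - 5)*(p - 2)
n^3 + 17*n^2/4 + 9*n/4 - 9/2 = (n - 3/4)*(n + 2)*(n + 3)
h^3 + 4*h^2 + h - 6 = (h - 1)*(h + 2)*(h + 3)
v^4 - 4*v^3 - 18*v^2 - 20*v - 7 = (v - 7)*(v + 1)^3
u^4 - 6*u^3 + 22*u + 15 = (u - 5)*(u - 3)*(u + 1)^2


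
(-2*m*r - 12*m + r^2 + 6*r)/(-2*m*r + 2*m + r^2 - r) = (r + 6)/(r - 1)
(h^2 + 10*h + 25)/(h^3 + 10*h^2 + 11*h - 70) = (h + 5)/(h^2 + 5*h - 14)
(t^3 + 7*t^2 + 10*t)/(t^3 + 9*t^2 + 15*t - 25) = t*(t + 2)/(t^2 + 4*t - 5)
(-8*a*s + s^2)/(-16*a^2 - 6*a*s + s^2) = s/(2*a + s)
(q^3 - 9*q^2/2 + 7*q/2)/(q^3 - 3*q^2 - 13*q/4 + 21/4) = 2*q/(2*q + 3)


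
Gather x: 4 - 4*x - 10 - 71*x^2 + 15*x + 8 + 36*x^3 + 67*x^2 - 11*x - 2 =36*x^3 - 4*x^2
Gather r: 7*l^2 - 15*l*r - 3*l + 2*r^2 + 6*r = 7*l^2 - 3*l + 2*r^2 + r*(6 - 15*l)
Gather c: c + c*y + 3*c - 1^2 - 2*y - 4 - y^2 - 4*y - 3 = c*(y + 4) - y^2 - 6*y - 8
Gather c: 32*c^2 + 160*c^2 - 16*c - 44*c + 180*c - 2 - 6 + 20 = 192*c^2 + 120*c + 12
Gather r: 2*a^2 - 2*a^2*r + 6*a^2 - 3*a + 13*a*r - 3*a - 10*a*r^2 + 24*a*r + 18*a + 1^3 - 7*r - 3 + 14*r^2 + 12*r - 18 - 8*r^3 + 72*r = 8*a^2 + 12*a - 8*r^3 + r^2*(14 - 10*a) + r*(-2*a^2 + 37*a + 77) - 20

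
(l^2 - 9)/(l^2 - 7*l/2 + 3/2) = 2*(l + 3)/(2*l - 1)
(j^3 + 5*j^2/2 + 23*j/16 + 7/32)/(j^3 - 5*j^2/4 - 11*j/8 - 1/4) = (j + 7/4)/(j - 2)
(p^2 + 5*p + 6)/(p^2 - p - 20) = (p^2 + 5*p + 6)/(p^2 - p - 20)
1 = 1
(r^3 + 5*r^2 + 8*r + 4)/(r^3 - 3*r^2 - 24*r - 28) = (r + 1)/(r - 7)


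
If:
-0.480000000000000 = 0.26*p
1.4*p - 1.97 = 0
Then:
No Solution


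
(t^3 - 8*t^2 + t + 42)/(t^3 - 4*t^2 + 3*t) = (t^2 - 5*t - 14)/(t*(t - 1))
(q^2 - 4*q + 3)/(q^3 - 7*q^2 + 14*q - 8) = (q - 3)/(q^2 - 6*q + 8)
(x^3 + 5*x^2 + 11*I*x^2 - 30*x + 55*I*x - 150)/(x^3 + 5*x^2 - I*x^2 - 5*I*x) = (x^2 + 11*I*x - 30)/(x*(x - I))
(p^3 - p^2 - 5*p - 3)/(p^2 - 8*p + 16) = (p^3 - p^2 - 5*p - 3)/(p^2 - 8*p + 16)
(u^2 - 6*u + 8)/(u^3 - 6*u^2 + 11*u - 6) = (u - 4)/(u^2 - 4*u + 3)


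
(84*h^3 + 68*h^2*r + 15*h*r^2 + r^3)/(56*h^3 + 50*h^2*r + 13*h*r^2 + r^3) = (6*h + r)/(4*h + r)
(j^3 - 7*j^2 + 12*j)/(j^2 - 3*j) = j - 4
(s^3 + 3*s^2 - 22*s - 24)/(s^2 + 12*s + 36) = (s^2 - 3*s - 4)/(s + 6)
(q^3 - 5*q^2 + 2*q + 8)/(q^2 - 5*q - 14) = (-q^3 + 5*q^2 - 2*q - 8)/(-q^2 + 5*q + 14)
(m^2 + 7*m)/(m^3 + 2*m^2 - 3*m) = (m + 7)/(m^2 + 2*m - 3)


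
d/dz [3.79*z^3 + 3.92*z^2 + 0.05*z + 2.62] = 11.37*z^2 + 7.84*z + 0.05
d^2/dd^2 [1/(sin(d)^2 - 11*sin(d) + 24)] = (-4*sin(d)^4 + 33*sin(d)^3 - 19*sin(d)^2 - 330*sin(d) + 194)/(sin(d)^2 - 11*sin(d) + 24)^3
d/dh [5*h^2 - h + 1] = 10*h - 1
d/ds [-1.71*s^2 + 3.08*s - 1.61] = 3.08 - 3.42*s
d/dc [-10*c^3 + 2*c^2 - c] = -30*c^2 + 4*c - 1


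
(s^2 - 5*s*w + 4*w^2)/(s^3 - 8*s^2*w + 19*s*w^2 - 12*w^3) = 1/(s - 3*w)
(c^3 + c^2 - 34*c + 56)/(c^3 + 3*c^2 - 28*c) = (c - 2)/c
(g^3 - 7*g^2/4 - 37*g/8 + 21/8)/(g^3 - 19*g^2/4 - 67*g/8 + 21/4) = (g - 3)/(g - 6)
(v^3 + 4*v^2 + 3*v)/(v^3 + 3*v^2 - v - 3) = v/(v - 1)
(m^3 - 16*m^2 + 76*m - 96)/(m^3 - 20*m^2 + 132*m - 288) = (m - 2)/(m - 6)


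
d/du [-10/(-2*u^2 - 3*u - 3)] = 10*(-4*u - 3)/(2*u^2 + 3*u + 3)^2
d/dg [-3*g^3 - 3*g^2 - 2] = 3*g*(-3*g - 2)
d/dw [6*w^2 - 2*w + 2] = 12*w - 2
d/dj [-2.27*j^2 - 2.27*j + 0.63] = -4.54*j - 2.27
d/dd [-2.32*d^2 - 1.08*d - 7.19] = -4.64*d - 1.08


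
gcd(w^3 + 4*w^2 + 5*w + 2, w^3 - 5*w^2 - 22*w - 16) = w^2 + 3*w + 2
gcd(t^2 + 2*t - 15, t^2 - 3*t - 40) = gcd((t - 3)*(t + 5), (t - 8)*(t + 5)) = t + 5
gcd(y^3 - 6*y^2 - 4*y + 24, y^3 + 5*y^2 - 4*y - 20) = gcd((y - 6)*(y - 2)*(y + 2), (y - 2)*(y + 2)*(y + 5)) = y^2 - 4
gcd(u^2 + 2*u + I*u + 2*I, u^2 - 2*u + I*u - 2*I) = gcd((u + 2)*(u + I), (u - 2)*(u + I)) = u + I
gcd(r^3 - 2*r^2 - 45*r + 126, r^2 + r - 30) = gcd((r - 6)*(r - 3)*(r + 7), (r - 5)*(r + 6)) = 1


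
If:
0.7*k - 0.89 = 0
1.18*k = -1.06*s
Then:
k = 1.27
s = -1.42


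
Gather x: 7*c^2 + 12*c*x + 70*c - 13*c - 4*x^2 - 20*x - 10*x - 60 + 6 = 7*c^2 + 57*c - 4*x^2 + x*(12*c - 30) - 54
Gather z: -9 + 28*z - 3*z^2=-3*z^2 + 28*z - 9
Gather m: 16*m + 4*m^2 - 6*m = 4*m^2 + 10*m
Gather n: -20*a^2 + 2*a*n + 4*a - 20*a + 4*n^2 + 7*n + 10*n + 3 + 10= -20*a^2 - 16*a + 4*n^2 + n*(2*a + 17) + 13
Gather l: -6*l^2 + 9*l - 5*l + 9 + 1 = -6*l^2 + 4*l + 10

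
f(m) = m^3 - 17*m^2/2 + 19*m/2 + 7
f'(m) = 3*m^2 - 17*m + 19/2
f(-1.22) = -19.06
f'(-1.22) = 34.71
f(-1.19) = -18.03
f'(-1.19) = 33.98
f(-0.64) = -2.82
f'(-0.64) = 21.61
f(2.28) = -3.67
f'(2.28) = -13.66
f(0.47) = 9.69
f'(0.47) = 2.17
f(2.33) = -4.36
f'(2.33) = -13.82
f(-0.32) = 3.06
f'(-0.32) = 15.25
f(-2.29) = -71.34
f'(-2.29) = 64.16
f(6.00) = -26.00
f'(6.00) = 15.50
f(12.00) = 625.00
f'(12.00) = 237.50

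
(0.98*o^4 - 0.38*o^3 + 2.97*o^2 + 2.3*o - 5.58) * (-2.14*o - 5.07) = -2.0972*o^5 - 4.1554*o^4 - 4.4292*o^3 - 19.9799*o^2 + 0.280200000000001*o + 28.2906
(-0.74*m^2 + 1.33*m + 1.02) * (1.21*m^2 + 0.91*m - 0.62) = -0.8954*m^4 + 0.9359*m^3 + 2.9033*m^2 + 0.1036*m - 0.6324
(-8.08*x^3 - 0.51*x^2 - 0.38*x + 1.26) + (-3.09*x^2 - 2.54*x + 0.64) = -8.08*x^3 - 3.6*x^2 - 2.92*x + 1.9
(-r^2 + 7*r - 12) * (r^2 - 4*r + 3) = -r^4 + 11*r^3 - 43*r^2 + 69*r - 36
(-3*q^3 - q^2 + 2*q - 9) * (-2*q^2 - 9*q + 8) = 6*q^5 + 29*q^4 - 19*q^3 - 8*q^2 + 97*q - 72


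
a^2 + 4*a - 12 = (a - 2)*(a + 6)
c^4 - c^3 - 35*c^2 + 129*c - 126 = (c - 3)^2*(c - 2)*(c + 7)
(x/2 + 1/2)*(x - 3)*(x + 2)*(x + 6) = x^4/2 + 3*x^3 - 7*x^2/2 - 24*x - 18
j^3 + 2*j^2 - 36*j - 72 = (j - 6)*(j + 2)*(j + 6)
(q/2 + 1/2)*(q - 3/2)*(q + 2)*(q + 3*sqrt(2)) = q^4/2 + 3*q^3/4 + 3*sqrt(2)*q^3/2 - 5*q^2/4 + 9*sqrt(2)*q^2/4 - 15*sqrt(2)*q/4 - 3*q/2 - 9*sqrt(2)/2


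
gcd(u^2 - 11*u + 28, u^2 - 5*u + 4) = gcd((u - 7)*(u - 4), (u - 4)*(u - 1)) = u - 4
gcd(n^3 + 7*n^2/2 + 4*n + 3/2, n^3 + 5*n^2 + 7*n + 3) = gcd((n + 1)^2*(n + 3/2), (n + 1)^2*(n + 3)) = n^2 + 2*n + 1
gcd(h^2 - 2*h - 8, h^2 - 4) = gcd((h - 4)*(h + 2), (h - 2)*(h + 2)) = h + 2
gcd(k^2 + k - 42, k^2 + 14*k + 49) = k + 7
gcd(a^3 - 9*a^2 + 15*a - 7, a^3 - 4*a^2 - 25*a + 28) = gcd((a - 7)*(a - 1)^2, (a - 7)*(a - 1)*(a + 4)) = a^2 - 8*a + 7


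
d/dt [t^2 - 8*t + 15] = 2*t - 8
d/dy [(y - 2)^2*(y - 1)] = (y - 2)*(3*y - 4)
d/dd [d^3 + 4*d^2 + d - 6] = 3*d^2 + 8*d + 1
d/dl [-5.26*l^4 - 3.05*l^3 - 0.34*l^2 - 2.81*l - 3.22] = -21.04*l^3 - 9.15*l^2 - 0.68*l - 2.81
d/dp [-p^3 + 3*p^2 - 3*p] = -3*p^2 + 6*p - 3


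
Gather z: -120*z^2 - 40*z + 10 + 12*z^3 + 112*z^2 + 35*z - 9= 12*z^3 - 8*z^2 - 5*z + 1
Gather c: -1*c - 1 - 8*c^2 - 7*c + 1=-8*c^2 - 8*c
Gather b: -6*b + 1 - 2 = -6*b - 1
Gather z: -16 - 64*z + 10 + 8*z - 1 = -56*z - 7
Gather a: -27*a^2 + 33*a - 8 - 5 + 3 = -27*a^2 + 33*a - 10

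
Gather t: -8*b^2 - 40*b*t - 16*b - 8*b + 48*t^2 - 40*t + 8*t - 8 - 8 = -8*b^2 - 24*b + 48*t^2 + t*(-40*b - 32) - 16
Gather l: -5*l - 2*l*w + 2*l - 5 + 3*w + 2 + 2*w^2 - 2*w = l*(-2*w - 3) + 2*w^2 + w - 3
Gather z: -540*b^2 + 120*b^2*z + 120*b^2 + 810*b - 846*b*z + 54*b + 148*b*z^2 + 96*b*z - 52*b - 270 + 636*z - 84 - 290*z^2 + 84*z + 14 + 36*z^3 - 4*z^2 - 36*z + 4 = -420*b^2 + 812*b + 36*z^3 + z^2*(148*b - 294) + z*(120*b^2 - 750*b + 684) - 336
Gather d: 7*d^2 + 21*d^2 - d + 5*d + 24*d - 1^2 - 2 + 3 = 28*d^2 + 28*d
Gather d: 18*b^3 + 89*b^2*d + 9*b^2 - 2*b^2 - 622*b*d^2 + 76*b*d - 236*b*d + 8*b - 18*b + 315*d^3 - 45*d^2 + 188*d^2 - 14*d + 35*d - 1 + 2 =18*b^3 + 7*b^2 - 10*b + 315*d^3 + d^2*(143 - 622*b) + d*(89*b^2 - 160*b + 21) + 1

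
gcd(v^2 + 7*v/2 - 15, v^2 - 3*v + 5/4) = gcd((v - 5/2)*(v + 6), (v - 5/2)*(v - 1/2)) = v - 5/2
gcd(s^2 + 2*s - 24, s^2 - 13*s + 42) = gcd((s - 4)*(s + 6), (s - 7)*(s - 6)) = 1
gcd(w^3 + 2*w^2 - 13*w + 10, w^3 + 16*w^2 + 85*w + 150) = w + 5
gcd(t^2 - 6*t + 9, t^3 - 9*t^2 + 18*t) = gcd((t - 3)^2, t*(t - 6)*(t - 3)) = t - 3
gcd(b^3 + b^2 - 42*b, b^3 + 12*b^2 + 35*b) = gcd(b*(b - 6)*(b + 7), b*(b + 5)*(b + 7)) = b^2 + 7*b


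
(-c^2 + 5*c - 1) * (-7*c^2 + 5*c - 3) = 7*c^4 - 40*c^3 + 35*c^2 - 20*c + 3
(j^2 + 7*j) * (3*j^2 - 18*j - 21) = 3*j^4 + 3*j^3 - 147*j^2 - 147*j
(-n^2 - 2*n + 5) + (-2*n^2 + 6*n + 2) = -3*n^2 + 4*n + 7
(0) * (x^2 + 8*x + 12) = 0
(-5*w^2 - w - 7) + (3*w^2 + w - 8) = -2*w^2 - 15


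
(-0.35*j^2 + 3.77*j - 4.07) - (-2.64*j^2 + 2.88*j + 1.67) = 2.29*j^2 + 0.89*j - 5.74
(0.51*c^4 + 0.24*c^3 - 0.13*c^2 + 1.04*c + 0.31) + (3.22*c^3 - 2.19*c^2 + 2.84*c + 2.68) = 0.51*c^4 + 3.46*c^3 - 2.32*c^2 + 3.88*c + 2.99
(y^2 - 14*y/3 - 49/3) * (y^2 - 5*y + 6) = y^4 - 29*y^3/3 + 13*y^2 + 161*y/3 - 98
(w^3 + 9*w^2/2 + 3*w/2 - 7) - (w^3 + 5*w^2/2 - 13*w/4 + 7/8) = 2*w^2 + 19*w/4 - 63/8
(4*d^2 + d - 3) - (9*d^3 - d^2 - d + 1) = -9*d^3 + 5*d^2 + 2*d - 4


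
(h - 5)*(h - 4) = h^2 - 9*h + 20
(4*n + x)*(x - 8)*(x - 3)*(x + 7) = 4*n*x^3 - 16*n*x^2 - 212*n*x + 672*n + x^4 - 4*x^3 - 53*x^2 + 168*x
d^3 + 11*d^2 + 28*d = d*(d + 4)*(d + 7)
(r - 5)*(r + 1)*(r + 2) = r^3 - 2*r^2 - 13*r - 10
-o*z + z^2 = z*(-o + z)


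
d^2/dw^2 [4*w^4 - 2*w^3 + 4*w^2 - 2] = 48*w^2 - 12*w + 8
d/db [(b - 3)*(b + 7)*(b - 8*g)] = 3*b^2 - 16*b*g + 8*b - 32*g - 21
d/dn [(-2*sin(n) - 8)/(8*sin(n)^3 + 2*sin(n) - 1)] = 2*(16*sin(n)^3 + 96*sin(n)^2 + 9)*cos(n)/(8*sin(n)^3 + 2*sin(n) - 1)^2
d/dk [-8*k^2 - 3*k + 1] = -16*k - 3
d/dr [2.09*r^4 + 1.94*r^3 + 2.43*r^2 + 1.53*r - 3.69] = 8.36*r^3 + 5.82*r^2 + 4.86*r + 1.53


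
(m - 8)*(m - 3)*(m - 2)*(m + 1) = m^4 - 12*m^3 + 33*m^2 - 2*m - 48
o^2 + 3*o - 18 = (o - 3)*(o + 6)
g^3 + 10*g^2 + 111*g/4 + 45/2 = (g + 3/2)*(g + 5/2)*(g + 6)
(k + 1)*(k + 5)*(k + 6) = k^3 + 12*k^2 + 41*k + 30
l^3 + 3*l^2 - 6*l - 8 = (l - 2)*(l + 1)*(l + 4)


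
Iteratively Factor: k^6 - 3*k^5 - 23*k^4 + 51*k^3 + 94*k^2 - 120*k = (k + 4)*(k^5 - 7*k^4 + 5*k^3 + 31*k^2 - 30*k) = (k + 2)*(k + 4)*(k^4 - 9*k^3 + 23*k^2 - 15*k) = (k - 1)*(k + 2)*(k + 4)*(k^3 - 8*k^2 + 15*k) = k*(k - 1)*(k + 2)*(k + 4)*(k^2 - 8*k + 15) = k*(k - 3)*(k - 1)*(k + 2)*(k + 4)*(k - 5)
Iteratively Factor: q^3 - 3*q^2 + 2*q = (q - 2)*(q^2 - q) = (q - 2)*(q - 1)*(q)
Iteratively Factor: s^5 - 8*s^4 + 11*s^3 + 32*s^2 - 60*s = (s - 5)*(s^4 - 3*s^3 - 4*s^2 + 12*s) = (s - 5)*(s - 2)*(s^3 - s^2 - 6*s) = (s - 5)*(s - 3)*(s - 2)*(s^2 + 2*s) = s*(s - 5)*(s - 3)*(s - 2)*(s + 2)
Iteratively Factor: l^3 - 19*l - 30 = (l + 2)*(l^2 - 2*l - 15) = (l + 2)*(l + 3)*(l - 5)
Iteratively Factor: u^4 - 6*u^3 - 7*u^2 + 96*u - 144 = (u + 4)*(u^3 - 10*u^2 + 33*u - 36) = (u - 4)*(u + 4)*(u^2 - 6*u + 9) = (u - 4)*(u - 3)*(u + 4)*(u - 3)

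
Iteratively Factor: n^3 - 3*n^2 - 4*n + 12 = (n - 3)*(n^2 - 4) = (n - 3)*(n - 2)*(n + 2)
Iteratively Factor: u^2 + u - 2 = (u - 1)*(u + 2)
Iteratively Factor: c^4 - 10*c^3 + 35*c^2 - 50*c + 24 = (c - 2)*(c^3 - 8*c^2 + 19*c - 12) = (c - 3)*(c - 2)*(c^2 - 5*c + 4) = (c - 4)*(c - 3)*(c - 2)*(c - 1)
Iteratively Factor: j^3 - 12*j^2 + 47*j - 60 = (j - 5)*(j^2 - 7*j + 12) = (j - 5)*(j - 3)*(j - 4)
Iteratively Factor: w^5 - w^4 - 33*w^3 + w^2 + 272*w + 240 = (w - 5)*(w^4 + 4*w^3 - 13*w^2 - 64*w - 48) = (w - 5)*(w - 4)*(w^3 + 8*w^2 + 19*w + 12) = (w - 5)*(w - 4)*(w + 3)*(w^2 + 5*w + 4) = (w - 5)*(w - 4)*(w + 3)*(w + 4)*(w + 1)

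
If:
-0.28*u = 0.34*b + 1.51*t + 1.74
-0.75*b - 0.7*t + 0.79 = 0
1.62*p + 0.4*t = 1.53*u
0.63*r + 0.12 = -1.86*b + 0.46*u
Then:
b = 0.219116825041923*u + 2.69524874231414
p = 1.0024118584767*u + 0.434369155815029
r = 0.0832423895587674*u - 8.14787723921318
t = -0.234768026830632*u - 1.75919508105087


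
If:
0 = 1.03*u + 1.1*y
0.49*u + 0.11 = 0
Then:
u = -0.22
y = 0.21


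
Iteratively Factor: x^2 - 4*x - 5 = (x + 1)*(x - 5)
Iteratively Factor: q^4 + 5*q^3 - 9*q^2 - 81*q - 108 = (q + 3)*(q^3 + 2*q^2 - 15*q - 36) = (q + 3)^2*(q^2 - q - 12) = (q - 4)*(q + 3)^2*(q + 3)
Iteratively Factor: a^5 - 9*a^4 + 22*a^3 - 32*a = (a - 2)*(a^4 - 7*a^3 + 8*a^2 + 16*a) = (a - 2)*(a + 1)*(a^3 - 8*a^2 + 16*a) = a*(a - 2)*(a + 1)*(a^2 - 8*a + 16) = a*(a - 4)*(a - 2)*(a + 1)*(a - 4)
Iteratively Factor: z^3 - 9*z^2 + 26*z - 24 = (z - 3)*(z^2 - 6*z + 8) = (z - 4)*(z - 3)*(z - 2)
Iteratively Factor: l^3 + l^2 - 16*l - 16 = (l + 1)*(l^2 - 16) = (l - 4)*(l + 1)*(l + 4)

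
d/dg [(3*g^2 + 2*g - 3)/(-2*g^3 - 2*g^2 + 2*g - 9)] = 2*(3*g^4 + 4*g^3 - 4*g^2 - 33*g - 6)/(4*g^6 + 8*g^5 - 4*g^4 + 28*g^3 + 40*g^2 - 36*g + 81)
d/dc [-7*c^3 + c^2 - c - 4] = -21*c^2 + 2*c - 1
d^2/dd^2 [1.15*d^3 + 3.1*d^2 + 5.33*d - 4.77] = 6.9*d + 6.2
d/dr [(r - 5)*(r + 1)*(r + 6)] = 3*r^2 + 4*r - 29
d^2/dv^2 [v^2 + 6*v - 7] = 2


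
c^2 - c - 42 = (c - 7)*(c + 6)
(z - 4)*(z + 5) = z^2 + z - 20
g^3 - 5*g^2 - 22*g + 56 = (g - 7)*(g - 2)*(g + 4)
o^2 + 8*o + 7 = (o + 1)*(o + 7)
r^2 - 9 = (r - 3)*(r + 3)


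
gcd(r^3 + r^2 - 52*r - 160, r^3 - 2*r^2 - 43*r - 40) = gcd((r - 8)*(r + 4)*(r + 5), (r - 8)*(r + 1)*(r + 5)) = r^2 - 3*r - 40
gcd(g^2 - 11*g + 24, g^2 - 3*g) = g - 3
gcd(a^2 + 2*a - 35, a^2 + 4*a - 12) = 1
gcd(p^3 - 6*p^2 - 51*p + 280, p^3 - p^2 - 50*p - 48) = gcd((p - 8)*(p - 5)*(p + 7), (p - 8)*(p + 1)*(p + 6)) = p - 8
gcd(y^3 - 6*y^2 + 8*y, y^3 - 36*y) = y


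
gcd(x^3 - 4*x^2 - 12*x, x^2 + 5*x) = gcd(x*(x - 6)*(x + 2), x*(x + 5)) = x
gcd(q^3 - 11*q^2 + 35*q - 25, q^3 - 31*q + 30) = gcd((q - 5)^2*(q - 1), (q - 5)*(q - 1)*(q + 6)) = q^2 - 6*q + 5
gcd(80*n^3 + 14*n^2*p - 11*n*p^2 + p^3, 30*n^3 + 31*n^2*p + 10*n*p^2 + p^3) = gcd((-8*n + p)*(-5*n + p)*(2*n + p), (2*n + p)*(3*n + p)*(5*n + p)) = 2*n + p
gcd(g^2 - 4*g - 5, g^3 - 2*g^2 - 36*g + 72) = 1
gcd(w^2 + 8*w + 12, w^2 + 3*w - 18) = w + 6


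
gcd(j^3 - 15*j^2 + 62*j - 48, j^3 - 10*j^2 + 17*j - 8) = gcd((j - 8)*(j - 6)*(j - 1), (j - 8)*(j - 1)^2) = j^2 - 9*j + 8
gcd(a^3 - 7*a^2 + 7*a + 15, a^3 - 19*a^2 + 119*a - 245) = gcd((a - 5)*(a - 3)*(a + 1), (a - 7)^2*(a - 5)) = a - 5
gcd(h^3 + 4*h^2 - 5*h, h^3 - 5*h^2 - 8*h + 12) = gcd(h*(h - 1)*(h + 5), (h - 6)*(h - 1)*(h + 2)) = h - 1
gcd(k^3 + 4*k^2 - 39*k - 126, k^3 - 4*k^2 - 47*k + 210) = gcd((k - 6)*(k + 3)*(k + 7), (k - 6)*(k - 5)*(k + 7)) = k^2 + k - 42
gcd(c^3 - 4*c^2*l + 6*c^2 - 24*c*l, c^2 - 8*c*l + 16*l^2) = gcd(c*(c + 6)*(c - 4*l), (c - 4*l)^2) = c - 4*l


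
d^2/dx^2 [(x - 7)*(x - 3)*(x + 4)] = 6*x - 12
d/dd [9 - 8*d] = -8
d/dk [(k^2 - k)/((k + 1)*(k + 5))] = (7*k^2 + 10*k - 5)/(k^4 + 12*k^3 + 46*k^2 + 60*k + 25)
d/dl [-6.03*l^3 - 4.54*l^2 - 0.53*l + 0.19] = -18.09*l^2 - 9.08*l - 0.53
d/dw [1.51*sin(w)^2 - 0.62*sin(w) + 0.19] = (3.02*sin(w) - 0.62)*cos(w)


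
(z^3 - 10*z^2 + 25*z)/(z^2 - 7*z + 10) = z*(z - 5)/(z - 2)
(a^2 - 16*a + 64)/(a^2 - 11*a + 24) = (a - 8)/(a - 3)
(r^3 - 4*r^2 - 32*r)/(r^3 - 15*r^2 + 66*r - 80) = r*(r + 4)/(r^2 - 7*r + 10)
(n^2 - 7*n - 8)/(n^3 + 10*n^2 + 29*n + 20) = (n - 8)/(n^2 + 9*n + 20)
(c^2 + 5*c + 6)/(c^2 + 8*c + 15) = (c + 2)/(c + 5)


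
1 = 1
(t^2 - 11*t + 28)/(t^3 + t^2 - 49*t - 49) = (t - 4)/(t^2 + 8*t + 7)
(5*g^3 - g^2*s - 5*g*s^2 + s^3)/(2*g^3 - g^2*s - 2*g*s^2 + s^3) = (-5*g + s)/(-2*g + s)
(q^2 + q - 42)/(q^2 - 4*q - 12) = (q + 7)/(q + 2)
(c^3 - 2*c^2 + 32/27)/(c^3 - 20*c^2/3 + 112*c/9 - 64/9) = (c + 2/3)/(c - 4)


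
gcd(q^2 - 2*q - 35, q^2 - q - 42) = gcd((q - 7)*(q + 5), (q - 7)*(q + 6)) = q - 7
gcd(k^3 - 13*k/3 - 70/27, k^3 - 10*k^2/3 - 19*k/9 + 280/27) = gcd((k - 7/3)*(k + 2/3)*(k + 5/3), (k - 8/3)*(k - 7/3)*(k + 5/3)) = k^2 - 2*k/3 - 35/9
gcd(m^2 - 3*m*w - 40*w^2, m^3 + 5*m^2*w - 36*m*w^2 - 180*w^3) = m + 5*w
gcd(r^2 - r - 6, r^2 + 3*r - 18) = r - 3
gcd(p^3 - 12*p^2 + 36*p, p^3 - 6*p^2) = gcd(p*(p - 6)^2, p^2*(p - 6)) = p^2 - 6*p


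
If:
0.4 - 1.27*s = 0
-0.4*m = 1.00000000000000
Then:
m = -2.50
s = 0.31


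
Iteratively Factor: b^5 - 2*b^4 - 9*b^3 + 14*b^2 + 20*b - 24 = (b - 2)*(b^4 - 9*b^2 - 4*b + 12) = (b - 2)*(b + 2)*(b^3 - 2*b^2 - 5*b + 6) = (b - 3)*(b - 2)*(b + 2)*(b^2 + b - 2) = (b - 3)*(b - 2)*(b + 2)^2*(b - 1)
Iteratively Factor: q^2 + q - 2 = (q + 2)*(q - 1)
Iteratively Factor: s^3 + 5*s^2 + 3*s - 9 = (s + 3)*(s^2 + 2*s - 3) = (s + 3)^2*(s - 1)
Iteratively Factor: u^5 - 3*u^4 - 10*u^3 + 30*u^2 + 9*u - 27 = (u - 1)*(u^4 - 2*u^3 - 12*u^2 + 18*u + 27) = (u - 3)*(u - 1)*(u^3 + u^2 - 9*u - 9) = (u - 3)*(u - 1)*(u + 1)*(u^2 - 9) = (u - 3)*(u - 1)*(u + 1)*(u + 3)*(u - 3)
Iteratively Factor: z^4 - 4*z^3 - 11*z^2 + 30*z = (z - 2)*(z^3 - 2*z^2 - 15*z) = (z - 5)*(z - 2)*(z^2 + 3*z) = (z - 5)*(z - 2)*(z + 3)*(z)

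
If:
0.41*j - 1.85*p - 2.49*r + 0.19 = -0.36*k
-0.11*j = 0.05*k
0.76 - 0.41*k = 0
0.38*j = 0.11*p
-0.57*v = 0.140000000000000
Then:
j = -0.84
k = 1.85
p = -2.91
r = 2.37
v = -0.25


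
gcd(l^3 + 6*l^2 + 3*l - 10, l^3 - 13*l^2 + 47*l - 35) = l - 1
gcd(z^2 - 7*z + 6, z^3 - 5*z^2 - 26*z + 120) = z - 6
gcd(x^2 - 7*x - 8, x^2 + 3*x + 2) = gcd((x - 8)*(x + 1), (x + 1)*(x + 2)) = x + 1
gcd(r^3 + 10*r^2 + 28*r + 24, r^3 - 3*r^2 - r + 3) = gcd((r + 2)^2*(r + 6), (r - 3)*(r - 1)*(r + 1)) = 1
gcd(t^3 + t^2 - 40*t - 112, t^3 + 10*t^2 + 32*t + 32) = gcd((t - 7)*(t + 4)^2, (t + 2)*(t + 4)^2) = t^2 + 8*t + 16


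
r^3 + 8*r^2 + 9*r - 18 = (r - 1)*(r + 3)*(r + 6)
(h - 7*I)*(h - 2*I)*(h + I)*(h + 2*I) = h^4 - 6*I*h^3 + 11*h^2 - 24*I*h + 28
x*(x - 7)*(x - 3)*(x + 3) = x^4 - 7*x^3 - 9*x^2 + 63*x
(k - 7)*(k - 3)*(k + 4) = k^3 - 6*k^2 - 19*k + 84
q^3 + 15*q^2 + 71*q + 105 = (q + 3)*(q + 5)*(q + 7)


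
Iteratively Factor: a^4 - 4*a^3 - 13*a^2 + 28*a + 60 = (a - 3)*(a^3 - a^2 - 16*a - 20) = (a - 5)*(a - 3)*(a^2 + 4*a + 4) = (a - 5)*(a - 3)*(a + 2)*(a + 2)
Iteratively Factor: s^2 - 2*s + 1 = (s - 1)*(s - 1)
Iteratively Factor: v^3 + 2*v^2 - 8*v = (v)*(v^2 + 2*v - 8) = v*(v - 2)*(v + 4)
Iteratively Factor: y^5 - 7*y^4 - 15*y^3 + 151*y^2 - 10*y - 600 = (y - 3)*(y^4 - 4*y^3 - 27*y^2 + 70*y + 200) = (y - 3)*(y + 2)*(y^3 - 6*y^2 - 15*y + 100) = (y - 3)*(y + 2)*(y + 4)*(y^2 - 10*y + 25) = (y - 5)*(y - 3)*(y + 2)*(y + 4)*(y - 5)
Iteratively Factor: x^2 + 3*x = (x)*(x + 3)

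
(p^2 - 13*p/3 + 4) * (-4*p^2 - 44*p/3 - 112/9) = -4*p^4 + 8*p^3/3 + 316*p^2/9 - 128*p/27 - 448/9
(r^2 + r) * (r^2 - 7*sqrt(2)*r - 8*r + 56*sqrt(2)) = r^4 - 7*sqrt(2)*r^3 - 7*r^3 - 8*r^2 + 49*sqrt(2)*r^2 + 56*sqrt(2)*r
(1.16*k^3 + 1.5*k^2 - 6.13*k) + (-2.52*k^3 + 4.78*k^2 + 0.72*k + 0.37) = -1.36*k^3 + 6.28*k^2 - 5.41*k + 0.37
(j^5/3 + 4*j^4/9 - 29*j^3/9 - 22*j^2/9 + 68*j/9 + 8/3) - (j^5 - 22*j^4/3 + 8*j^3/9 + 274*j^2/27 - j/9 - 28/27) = -2*j^5/3 + 70*j^4/9 - 37*j^3/9 - 340*j^2/27 + 23*j/3 + 100/27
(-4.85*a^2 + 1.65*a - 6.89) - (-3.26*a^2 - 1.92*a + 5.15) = -1.59*a^2 + 3.57*a - 12.04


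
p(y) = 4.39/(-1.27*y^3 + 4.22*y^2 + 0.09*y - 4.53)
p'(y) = 4.39*(3.81*y^2 - 8.44*y - 0.09)/(-1.27*y^3 + 4.22*y^2 + 0.09*y - 4.53)^2 = (16.7259*y^2 - 37.0516*y - 0.3951)/(1.27*y^3 - 4.22*y^2 - 0.09*y + 4.53)^2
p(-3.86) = 0.03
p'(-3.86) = 0.02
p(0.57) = -1.31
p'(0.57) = -1.44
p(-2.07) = 0.18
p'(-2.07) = 0.24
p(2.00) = 1.85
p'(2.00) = -1.35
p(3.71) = -0.40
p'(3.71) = 0.77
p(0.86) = -2.05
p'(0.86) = -4.35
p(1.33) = 65.91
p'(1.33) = -4527.47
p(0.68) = -1.51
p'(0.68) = -2.10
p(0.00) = -0.97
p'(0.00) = -0.02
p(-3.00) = 0.07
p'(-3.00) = 0.06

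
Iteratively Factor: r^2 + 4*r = (r + 4)*(r)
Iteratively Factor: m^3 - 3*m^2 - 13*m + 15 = (m - 5)*(m^2 + 2*m - 3) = (m - 5)*(m + 3)*(m - 1)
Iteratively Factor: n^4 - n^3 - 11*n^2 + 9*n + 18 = (n - 2)*(n^3 + n^2 - 9*n - 9) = (n - 2)*(n + 3)*(n^2 - 2*n - 3) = (n - 2)*(n + 1)*(n + 3)*(n - 3)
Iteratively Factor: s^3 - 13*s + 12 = (s + 4)*(s^2 - 4*s + 3) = (s - 1)*(s + 4)*(s - 3)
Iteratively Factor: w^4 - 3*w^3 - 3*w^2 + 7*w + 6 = (w - 3)*(w^3 - 3*w - 2) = (w - 3)*(w + 1)*(w^2 - w - 2) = (w - 3)*(w - 2)*(w + 1)*(w + 1)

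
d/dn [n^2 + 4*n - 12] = 2*n + 4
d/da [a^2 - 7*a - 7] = 2*a - 7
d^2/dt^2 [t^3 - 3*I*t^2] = 6*t - 6*I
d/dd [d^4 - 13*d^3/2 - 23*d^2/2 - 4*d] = 4*d^3 - 39*d^2/2 - 23*d - 4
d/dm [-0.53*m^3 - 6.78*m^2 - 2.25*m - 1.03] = -1.59*m^2 - 13.56*m - 2.25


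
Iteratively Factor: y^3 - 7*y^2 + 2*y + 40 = (y + 2)*(y^2 - 9*y + 20) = (y - 5)*(y + 2)*(y - 4)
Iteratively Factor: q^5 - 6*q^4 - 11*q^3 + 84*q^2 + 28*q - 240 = (q - 5)*(q^4 - q^3 - 16*q^2 + 4*q + 48) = (q - 5)*(q - 2)*(q^3 + q^2 - 14*q - 24) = (q - 5)*(q - 2)*(q + 3)*(q^2 - 2*q - 8) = (q - 5)*(q - 2)*(q + 2)*(q + 3)*(q - 4)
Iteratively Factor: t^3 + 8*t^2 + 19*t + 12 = (t + 3)*(t^2 + 5*t + 4) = (t + 3)*(t + 4)*(t + 1)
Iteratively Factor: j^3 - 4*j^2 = (j)*(j^2 - 4*j) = j^2*(j - 4)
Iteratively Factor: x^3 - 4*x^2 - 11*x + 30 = (x - 2)*(x^2 - 2*x - 15) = (x - 5)*(x - 2)*(x + 3)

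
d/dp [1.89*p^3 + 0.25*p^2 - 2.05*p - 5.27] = 5.67*p^2 + 0.5*p - 2.05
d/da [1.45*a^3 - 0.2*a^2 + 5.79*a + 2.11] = 4.35*a^2 - 0.4*a + 5.79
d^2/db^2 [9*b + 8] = 0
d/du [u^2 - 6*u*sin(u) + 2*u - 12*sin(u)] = -6*u*cos(u) + 2*u - 6*sin(u) - 12*cos(u) + 2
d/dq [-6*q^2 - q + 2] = -12*q - 1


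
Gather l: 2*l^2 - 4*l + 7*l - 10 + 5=2*l^2 + 3*l - 5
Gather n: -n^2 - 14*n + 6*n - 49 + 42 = -n^2 - 8*n - 7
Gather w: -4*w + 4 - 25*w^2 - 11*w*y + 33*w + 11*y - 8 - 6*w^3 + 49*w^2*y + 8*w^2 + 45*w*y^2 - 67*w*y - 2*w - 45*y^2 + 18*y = -6*w^3 + w^2*(49*y - 17) + w*(45*y^2 - 78*y + 27) - 45*y^2 + 29*y - 4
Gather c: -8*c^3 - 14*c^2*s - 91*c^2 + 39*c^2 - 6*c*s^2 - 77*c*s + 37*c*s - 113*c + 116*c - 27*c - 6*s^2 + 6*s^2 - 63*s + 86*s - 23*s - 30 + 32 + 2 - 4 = -8*c^3 + c^2*(-14*s - 52) + c*(-6*s^2 - 40*s - 24)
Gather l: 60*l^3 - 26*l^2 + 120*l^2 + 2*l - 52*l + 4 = 60*l^3 + 94*l^2 - 50*l + 4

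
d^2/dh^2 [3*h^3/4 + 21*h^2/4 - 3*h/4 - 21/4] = 9*h/2 + 21/2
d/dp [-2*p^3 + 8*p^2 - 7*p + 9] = -6*p^2 + 16*p - 7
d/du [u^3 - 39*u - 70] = 3*u^2 - 39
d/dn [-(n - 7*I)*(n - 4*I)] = -2*n + 11*I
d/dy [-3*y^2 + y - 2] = 1 - 6*y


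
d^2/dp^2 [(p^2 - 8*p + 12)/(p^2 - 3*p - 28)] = 10*(-p^3 + 24*p^2 - 156*p + 380)/(p^6 - 9*p^5 - 57*p^4 + 477*p^3 + 1596*p^2 - 7056*p - 21952)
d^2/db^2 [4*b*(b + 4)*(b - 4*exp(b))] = -16*b^2*exp(b) - 128*b*exp(b) + 24*b - 160*exp(b) + 32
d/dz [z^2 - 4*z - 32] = 2*z - 4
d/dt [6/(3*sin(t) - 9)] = -2*cos(t)/(sin(t) - 3)^2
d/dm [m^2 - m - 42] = 2*m - 1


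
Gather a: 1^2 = 1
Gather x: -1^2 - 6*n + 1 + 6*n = 0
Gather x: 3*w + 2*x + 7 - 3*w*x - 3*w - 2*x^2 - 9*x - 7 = -2*x^2 + x*(-3*w - 7)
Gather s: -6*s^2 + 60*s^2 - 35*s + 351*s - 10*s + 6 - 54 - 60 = 54*s^2 + 306*s - 108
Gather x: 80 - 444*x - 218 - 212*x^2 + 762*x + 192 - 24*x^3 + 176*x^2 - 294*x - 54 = -24*x^3 - 36*x^2 + 24*x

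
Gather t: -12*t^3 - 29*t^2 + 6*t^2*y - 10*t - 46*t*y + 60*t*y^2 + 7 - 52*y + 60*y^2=-12*t^3 + t^2*(6*y - 29) + t*(60*y^2 - 46*y - 10) + 60*y^2 - 52*y + 7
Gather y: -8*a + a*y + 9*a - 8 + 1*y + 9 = a + y*(a + 1) + 1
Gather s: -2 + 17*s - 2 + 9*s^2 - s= 9*s^2 + 16*s - 4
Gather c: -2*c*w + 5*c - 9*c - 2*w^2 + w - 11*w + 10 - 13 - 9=c*(-2*w - 4) - 2*w^2 - 10*w - 12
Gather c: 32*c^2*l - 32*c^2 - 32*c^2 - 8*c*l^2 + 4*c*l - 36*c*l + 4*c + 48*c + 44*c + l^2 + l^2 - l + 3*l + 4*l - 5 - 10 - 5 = c^2*(32*l - 64) + c*(-8*l^2 - 32*l + 96) + 2*l^2 + 6*l - 20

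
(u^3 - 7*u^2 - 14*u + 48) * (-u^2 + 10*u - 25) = -u^5 + 17*u^4 - 81*u^3 - 13*u^2 + 830*u - 1200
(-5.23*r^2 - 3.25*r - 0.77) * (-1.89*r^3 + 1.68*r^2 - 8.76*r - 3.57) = 9.8847*r^5 - 2.6439*r^4 + 41.8101*r^3 + 45.8475*r^2 + 18.3477*r + 2.7489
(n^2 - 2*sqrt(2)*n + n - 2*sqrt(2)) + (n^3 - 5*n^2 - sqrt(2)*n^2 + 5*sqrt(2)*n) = n^3 - 4*n^2 - sqrt(2)*n^2 + n + 3*sqrt(2)*n - 2*sqrt(2)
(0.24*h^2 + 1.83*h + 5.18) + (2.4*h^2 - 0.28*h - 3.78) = 2.64*h^2 + 1.55*h + 1.4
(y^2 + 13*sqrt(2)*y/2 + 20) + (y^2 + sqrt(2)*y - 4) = 2*y^2 + 15*sqrt(2)*y/2 + 16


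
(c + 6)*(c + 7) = c^2 + 13*c + 42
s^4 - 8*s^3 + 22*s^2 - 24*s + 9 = (s - 3)^2*(s - 1)^2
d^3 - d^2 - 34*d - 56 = (d - 7)*(d + 2)*(d + 4)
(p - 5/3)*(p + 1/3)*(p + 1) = p^3 - p^2/3 - 17*p/9 - 5/9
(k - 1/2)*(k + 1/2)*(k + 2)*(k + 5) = k^4 + 7*k^3 + 39*k^2/4 - 7*k/4 - 5/2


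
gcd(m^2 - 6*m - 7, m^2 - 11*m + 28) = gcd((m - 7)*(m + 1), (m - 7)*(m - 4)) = m - 7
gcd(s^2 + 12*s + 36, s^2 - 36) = s + 6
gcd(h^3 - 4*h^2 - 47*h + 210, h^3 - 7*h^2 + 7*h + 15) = h - 5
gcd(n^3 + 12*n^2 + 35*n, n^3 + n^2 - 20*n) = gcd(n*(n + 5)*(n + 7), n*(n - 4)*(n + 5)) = n^2 + 5*n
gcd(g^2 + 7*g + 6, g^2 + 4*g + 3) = g + 1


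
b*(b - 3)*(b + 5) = b^3 + 2*b^2 - 15*b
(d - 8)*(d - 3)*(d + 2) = d^3 - 9*d^2 + 2*d + 48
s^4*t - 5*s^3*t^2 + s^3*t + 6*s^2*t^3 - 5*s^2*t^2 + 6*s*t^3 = s*(s - 3*t)*(s - 2*t)*(s*t + t)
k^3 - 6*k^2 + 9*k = k*(k - 3)^2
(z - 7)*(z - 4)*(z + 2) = z^3 - 9*z^2 + 6*z + 56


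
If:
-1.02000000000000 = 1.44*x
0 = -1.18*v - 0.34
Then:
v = -0.29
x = -0.71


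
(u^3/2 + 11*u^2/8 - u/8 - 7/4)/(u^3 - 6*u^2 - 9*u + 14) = (4*u + 7)/(8*(u - 7))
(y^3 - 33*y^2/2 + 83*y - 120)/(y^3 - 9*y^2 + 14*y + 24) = (y^2 - 21*y/2 + 20)/(y^2 - 3*y - 4)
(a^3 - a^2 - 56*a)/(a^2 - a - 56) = a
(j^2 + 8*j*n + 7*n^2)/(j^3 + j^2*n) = (j + 7*n)/j^2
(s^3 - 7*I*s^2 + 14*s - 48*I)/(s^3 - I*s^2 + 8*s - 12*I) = (s - 8*I)/(s - 2*I)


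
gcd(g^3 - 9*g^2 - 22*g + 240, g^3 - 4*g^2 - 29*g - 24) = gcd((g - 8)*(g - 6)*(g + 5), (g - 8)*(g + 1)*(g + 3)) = g - 8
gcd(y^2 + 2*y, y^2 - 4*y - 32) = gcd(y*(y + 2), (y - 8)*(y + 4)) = 1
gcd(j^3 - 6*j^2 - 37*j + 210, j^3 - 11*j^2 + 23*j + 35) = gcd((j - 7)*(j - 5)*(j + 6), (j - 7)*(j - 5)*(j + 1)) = j^2 - 12*j + 35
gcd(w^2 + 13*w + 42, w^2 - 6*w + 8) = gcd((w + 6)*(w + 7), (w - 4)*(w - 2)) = 1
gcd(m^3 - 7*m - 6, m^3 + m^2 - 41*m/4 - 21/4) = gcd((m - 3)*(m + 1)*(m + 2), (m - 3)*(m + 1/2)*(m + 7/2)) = m - 3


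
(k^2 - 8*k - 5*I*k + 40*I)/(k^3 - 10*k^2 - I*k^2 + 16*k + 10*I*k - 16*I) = (k - 5*I)/(k^2 - k*(2 + I) + 2*I)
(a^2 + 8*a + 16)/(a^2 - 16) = (a + 4)/(a - 4)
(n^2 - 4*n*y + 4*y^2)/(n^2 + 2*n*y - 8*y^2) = (n - 2*y)/(n + 4*y)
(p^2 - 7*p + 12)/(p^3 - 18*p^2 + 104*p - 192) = (p - 3)/(p^2 - 14*p + 48)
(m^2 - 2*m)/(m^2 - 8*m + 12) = m/(m - 6)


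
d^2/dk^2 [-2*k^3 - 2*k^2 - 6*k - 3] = -12*k - 4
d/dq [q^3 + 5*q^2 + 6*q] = 3*q^2 + 10*q + 6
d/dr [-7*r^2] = -14*r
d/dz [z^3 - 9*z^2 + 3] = 3*z*(z - 6)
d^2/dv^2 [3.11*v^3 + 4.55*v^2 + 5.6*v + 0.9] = 18.66*v + 9.1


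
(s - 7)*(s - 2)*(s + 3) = s^3 - 6*s^2 - 13*s + 42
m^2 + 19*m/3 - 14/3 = (m - 2/3)*(m + 7)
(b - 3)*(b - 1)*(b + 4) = b^3 - 13*b + 12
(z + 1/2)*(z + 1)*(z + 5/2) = z^3 + 4*z^2 + 17*z/4 + 5/4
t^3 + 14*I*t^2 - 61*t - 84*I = (t + 3*I)*(t + 4*I)*(t + 7*I)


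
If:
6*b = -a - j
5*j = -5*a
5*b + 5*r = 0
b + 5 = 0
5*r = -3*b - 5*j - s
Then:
No Solution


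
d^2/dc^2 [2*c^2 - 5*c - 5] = 4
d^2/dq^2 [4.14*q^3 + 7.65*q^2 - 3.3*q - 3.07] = 24.84*q + 15.3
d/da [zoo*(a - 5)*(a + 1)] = zoo*(a - 2)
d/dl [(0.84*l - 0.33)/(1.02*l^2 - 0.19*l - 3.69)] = (-0.8568*l^2 + 0.6732*l - 3.1623)/(1.0404*l^4 - 0.3876*l^3 - 7.4915*l^2 + 1.4022*l + 13.6161)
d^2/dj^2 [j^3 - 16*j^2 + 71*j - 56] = 6*j - 32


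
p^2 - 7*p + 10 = (p - 5)*(p - 2)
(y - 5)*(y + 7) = y^2 + 2*y - 35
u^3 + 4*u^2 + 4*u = u*(u + 2)^2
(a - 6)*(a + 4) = a^2 - 2*a - 24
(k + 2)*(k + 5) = k^2 + 7*k + 10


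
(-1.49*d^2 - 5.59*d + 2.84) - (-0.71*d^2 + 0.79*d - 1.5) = -0.78*d^2 - 6.38*d + 4.34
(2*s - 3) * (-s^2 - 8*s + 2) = -2*s^3 - 13*s^2 + 28*s - 6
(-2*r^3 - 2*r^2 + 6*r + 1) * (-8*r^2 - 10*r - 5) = 16*r^5 + 36*r^4 - 18*r^3 - 58*r^2 - 40*r - 5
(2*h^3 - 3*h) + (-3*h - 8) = 2*h^3 - 6*h - 8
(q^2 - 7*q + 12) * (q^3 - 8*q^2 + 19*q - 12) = q^5 - 15*q^4 + 87*q^3 - 241*q^2 + 312*q - 144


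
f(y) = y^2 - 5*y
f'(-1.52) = -8.04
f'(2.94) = 0.88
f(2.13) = -6.11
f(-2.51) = 18.85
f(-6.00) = 66.00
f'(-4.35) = -13.70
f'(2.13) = -0.74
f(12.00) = 84.00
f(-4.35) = 40.67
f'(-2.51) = -10.02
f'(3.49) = 1.98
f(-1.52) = 9.91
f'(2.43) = -0.14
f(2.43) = -6.25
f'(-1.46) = -7.92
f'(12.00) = 19.00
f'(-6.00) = -17.00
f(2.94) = -6.06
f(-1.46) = 9.43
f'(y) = 2*y - 5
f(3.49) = -5.27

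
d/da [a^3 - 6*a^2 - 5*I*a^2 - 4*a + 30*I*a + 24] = 3*a^2 - 12*a - 10*I*a - 4 + 30*I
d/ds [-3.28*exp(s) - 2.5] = -3.28*exp(s)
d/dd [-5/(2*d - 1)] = 10/(2*d - 1)^2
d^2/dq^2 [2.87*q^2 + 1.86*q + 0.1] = 5.74000000000000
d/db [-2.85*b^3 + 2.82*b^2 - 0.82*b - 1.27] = -8.55*b^2 + 5.64*b - 0.82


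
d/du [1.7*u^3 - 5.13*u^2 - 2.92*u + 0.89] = 5.1*u^2 - 10.26*u - 2.92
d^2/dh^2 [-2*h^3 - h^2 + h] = -12*h - 2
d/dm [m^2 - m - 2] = 2*m - 1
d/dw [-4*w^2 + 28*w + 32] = 28 - 8*w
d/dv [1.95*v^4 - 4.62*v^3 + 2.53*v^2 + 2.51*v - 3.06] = 7.8*v^3 - 13.86*v^2 + 5.06*v + 2.51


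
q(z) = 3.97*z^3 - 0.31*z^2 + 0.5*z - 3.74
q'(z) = 11.91*z^2 - 0.62*z + 0.5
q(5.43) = 625.44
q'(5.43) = 348.30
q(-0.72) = -5.74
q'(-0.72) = 7.12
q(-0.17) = -3.85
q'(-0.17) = 0.95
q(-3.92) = -249.60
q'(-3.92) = 185.94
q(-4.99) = -507.23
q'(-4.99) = 300.15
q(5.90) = 803.77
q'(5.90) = 411.43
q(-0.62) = -5.12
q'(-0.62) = 5.46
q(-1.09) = -9.79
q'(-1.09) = 15.33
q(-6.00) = -875.42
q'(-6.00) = 432.98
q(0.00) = -3.74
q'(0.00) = 0.50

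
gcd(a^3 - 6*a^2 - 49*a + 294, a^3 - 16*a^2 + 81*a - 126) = a^2 - 13*a + 42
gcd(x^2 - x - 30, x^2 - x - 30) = x^2 - x - 30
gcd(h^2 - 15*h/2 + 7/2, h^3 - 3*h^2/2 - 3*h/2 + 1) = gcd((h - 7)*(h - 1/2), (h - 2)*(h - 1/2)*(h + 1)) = h - 1/2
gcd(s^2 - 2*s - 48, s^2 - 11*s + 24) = s - 8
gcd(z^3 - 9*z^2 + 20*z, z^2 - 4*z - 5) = z - 5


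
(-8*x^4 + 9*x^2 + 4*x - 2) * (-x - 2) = 8*x^5 + 16*x^4 - 9*x^3 - 22*x^2 - 6*x + 4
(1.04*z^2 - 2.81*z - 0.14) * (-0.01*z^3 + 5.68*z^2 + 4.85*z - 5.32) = -0.0104*z^5 + 5.9353*z^4 - 10.9154*z^3 - 19.9565*z^2 + 14.2702*z + 0.7448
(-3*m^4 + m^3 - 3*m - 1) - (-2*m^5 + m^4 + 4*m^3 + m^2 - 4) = 2*m^5 - 4*m^4 - 3*m^3 - m^2 - 3*m + 3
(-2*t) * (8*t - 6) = -16*t^2 + 12*t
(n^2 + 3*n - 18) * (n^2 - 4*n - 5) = n^4 - n^3 - 35*n^2 + 57*n + 90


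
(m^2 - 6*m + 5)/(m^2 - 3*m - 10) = (m - 1)/(m + 2)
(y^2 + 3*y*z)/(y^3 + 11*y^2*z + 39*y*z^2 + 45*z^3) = y/(y^2 + 8*y*z + 15*z^2)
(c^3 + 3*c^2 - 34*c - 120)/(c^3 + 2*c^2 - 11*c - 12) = (c^2 - c - 30)/(c^2 - 2*c - 3)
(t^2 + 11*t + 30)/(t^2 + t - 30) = (t + 5)/(t - 5)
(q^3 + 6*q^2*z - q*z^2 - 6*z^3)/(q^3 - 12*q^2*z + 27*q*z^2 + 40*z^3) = (q^2 + 5*q*z - 6*z^2)/(q^2 - 13*q*z + 40*z^2)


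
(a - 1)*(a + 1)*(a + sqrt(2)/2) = a^3 + sqrt(2)*a^2/2 - a - sqrt(2)/2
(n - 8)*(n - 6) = n^2 - 14*n + 48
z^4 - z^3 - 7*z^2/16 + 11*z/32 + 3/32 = (z - 1)*(z - 3/4)*(z + 1/4)*(z + 1/2)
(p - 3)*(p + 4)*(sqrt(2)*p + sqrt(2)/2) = sqrt(2)*p^3 + 3*sqrt(2)*p^2/2 - 23*sqrt(2)*p/2 - 6*sqrt(2)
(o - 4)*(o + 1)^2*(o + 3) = o^4 + o^3 - 13*o^2 - 25*o - 12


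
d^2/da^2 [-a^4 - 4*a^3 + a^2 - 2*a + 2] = -12*a^2 - 24*a + 2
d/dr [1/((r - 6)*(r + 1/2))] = 2*(11 - 4*r)/(4*r^4 - 44*r^3 + 97*r^2 + 132*r + 36)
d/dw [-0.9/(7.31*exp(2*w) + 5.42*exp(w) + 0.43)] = (13.158*exp(w) + 4.878)*exp(w)/(7.31*exp(2*w) + 5.42*exp(w) + 0.43)^2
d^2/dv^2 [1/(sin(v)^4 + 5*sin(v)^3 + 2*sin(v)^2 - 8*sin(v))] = (-16*sin(v)^4 - 131*sin(v)^3 - 360*sin(v)^2 - 328*sin(v) + 72 + 248/sin(v) - 32/sin(v)^2 - 128/sin(v)^3)/((sin(v) - 1)^2*(sin(v) + 2)^3*(sin(v) + 4)^3)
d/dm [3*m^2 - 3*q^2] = 6*m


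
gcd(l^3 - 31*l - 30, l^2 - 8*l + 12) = l - 6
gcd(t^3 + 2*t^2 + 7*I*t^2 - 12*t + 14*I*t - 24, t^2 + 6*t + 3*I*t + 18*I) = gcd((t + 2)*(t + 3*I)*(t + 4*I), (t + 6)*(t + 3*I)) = t + 3*I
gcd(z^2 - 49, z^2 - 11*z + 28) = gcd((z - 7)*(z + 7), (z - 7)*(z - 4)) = z - 7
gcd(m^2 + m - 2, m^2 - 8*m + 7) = m - 1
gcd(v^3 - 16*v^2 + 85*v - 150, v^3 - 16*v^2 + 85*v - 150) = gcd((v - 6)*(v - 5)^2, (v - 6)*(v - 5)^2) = v^3 - 16*v^2 + 85*v - 150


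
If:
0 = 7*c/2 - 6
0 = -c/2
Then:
No Solution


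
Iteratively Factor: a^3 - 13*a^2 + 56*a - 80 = (a - 4)*(a^2 - 9*a + 20) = (a - 5)*(a - 4)*(a - 4)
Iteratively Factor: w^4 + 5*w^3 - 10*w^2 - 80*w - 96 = (w + 3)*(w^3 + 2*w^2 - 16*w - 32) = (w + 3)*(w + 4)*(w^2 - 2*w - 8) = (w + 2)*(w + 3)*(w + 4)*(w - 4)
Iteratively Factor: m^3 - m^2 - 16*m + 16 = (m - 4)*(m^2 + 3*m - 4) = (m - 4)*(m + 4)*(m - 1)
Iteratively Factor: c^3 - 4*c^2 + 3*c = (c - 1)*(c^2 - 3*c) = c*(c - 1)*(c - 3)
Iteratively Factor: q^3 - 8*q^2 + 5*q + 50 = (q - 5)*(q^2 - 3*q - 10) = (q - 5)*(q + 2)*(q - 5)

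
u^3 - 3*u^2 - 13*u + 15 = (u - 5)*(u - 1)*(u + 3)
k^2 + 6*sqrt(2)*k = k*(k + 6*sqrt(2))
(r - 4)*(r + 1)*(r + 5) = r^3 + 2*r^2 - 19*r - 20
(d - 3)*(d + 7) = d^2 + 4*d - 21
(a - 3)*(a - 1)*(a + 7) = a^3 + 3*a^2 - 25*a + 21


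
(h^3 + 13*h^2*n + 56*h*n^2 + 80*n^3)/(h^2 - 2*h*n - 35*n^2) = (h^2 + 8*h*n + 16*n^2)/(h - 7*n)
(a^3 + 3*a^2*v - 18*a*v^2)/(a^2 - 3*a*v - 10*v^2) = a*(-a^2 - 3*a*v + 18*v^2)/(-a^2 + 3*a*v + 10*v^2)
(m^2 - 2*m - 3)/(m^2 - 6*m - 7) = (m - 3)/(m - 7)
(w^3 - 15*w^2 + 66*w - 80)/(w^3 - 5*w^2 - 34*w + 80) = (w - 5)/(w + 5)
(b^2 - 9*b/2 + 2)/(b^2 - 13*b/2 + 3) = (b - 4)/(b - 6)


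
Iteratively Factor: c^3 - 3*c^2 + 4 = (c - 2)*(c^2 - c - 2) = (c - 2)*(c + 1)*(c - 2)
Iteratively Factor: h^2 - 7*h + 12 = (h - 3)*(h - 4)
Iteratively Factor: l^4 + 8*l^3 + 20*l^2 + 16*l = (l + 2)*(l^3 + 6*l^2 + 8*l) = l*(l + 2)*(l^2 + 6*l + 8) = l*(l + 2)^2*(l + 4)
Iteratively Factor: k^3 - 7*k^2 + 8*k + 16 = (k - 4)*(k^2 - 3*k - 4) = (k - 4)^2*(k + 1)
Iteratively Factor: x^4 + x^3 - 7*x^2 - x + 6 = (x - 2)*(x^3 + 3*x^2 - x - 3) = (x - 2)*(x - 1)*(x^2 + 4*x + 3) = (x - 2)*(x - 1)*(x + 1)*(x + 3)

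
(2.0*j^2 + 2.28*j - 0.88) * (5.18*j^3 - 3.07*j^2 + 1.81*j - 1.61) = 10.36*j^5 + 5.6704*j^4 - 7.938*j^3 + 3.6084*j^2 - 5.2636*j + 1.4168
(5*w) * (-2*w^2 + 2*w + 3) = -10*w^3 + 10*w^2 + 15*w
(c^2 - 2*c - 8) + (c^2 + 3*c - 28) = 2*c^2 + c - 36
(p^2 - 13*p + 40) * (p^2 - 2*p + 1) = p^4 - 15*p^3 + 67*p^2 - 93*p + 40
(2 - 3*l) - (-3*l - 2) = 4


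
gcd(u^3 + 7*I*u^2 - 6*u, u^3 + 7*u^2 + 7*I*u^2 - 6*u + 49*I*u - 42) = u^2 + 7*I*u - 6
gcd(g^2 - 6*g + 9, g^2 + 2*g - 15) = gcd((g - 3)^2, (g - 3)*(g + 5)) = g - 3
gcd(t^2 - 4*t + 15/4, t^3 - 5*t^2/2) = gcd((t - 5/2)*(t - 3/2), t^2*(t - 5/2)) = t - 5/2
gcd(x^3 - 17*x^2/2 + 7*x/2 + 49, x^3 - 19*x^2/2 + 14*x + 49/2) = x^2 - 21*x/2 + 49/2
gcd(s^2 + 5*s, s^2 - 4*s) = s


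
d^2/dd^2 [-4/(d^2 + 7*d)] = 8*(d*(d + 7) - (2*d + 7)^2)/(d^3*(d + 7)^3)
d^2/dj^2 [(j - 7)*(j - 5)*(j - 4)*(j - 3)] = 12*j^2 - 114*j + 262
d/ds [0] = 0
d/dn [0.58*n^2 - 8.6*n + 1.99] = 1.16*n - 8.6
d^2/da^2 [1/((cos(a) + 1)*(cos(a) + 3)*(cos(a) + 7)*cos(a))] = (-8326*(1 - cos(a)^2)^2/cos(a)^3 + 2010*sin(a)^6/cos(a)^3 - 16*cos(a)^5 - 253*cos(a)^4 + 569*cos(a)^3 - 3400*cos(a)^2 + 3906*tan(a)^2 + 7493 - 3911/cos(a) + 7198/cos(a)^3)/((cos(a) + 1)^3*(cos(a) + 3)^3*(cos(a) + 7)^3)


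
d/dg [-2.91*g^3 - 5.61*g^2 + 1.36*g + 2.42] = -8.73*g^2 - 11.22*g + 1.36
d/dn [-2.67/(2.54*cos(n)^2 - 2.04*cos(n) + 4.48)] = (5.4468 - 13.5636*cos(n))*sin(n)/(2.54*cos(n)^2 - 2.04*cos(n) + 4.48)^2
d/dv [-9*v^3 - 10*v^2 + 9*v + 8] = -27*v^2 - 20*v + 9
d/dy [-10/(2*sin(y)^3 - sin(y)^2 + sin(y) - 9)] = 10*(6*sin(y)^2 - 2*sin(y) + 1)*cos(y)/(2*sin(y)^3 - sin(y)^2 + sin(y) - 9)^2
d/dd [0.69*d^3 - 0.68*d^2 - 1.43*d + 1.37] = 2.07*d^2 - 1.36*d - 1.43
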